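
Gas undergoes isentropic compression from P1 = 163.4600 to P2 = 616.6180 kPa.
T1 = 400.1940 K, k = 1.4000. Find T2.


(k-1)/k = 0.2857
(P2/P1)^exp = 1.4613
T2 = 400.1940 * 1.4613 = 584.8100 K

584.8100 K


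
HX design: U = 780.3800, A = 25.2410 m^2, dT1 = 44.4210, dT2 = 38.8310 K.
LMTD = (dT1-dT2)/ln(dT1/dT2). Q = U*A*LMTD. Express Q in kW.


LMTD = 41.5634 K
Q = 780.3800 * 25.2410 * 41.5634 = 818697.4036 W = 818.6974 kW

818.6974 kW


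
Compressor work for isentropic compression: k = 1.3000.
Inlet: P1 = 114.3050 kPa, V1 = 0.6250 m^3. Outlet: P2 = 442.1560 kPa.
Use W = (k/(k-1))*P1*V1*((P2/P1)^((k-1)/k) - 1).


(k-1)/k = 0.2308
(P2/P1)^exp = 1.3664
W = 4.3333 * 114.3050 * 0.6250 * (1.3664 - 1) = 113.4301 kJ

113.4301 kJ


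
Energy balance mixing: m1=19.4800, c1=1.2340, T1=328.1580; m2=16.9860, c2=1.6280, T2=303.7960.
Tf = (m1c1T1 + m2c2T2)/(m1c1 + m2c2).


num = 16289.3010
den = 51.6915
Tf = 315.1252 K

315.1252 K


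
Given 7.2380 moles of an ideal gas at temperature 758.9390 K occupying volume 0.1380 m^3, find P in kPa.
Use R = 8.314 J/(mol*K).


P = nRT/V = 7.2380 * 8.314 * 758.9390 / 0.1380
= 45670.4688 / 0.1380 = 330945.4261 Pa = 330.9454 kPa

330.9454 kPa


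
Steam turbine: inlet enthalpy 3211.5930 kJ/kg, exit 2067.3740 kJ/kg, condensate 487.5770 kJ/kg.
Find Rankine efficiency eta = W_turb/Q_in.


W = 1144.2190 kJ/kg
Q_in = 2724.0160 kJ/kg
eta = 0.4200 = 42.0049%

eta = 42.0049%


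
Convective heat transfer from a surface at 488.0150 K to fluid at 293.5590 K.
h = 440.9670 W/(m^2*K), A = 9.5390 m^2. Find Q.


dT = 194.4560 K
Q = 440.9670 * 9.5390 * 194.4560 = 817956.6485 W

817956.6485 W


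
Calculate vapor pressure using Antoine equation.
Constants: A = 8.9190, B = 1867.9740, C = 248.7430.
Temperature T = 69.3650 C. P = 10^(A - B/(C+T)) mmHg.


C+T = 318.1080
B/(C+T) = 5.8721
log10(P) = 8.9190 - 5.8721 = 3.0469
P = 10^3.0469 = 1113.9411 mmHg

1113.9411 mmHg


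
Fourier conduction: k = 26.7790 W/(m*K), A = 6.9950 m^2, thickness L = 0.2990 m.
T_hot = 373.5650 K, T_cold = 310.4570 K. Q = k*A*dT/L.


dT = 63.1080 K
Q = 26.7790 * 6.9950 * 63.1080 / 0.2990 = 39536.2344 W

39536.2344 W


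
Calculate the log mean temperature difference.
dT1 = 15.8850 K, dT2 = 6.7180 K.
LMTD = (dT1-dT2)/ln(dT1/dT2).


dT1/dT2 = 2.3645
ln(dT1/dT2) = 0.8606
LMTD = 9.1670 / 0.8606 = 10.6521 K

10.6521 K


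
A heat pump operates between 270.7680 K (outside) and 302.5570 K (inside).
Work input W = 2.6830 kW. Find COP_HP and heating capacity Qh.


COP = 302.5570 / 31.7890 = 9.5177
Qh = 9.5177 * 2.6830 = 25.5359 kW

COP = 9.5177, Qh = 25.5359 kW


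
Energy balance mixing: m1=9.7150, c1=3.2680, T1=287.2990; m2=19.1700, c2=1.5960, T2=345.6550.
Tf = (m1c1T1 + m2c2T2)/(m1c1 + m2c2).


num = 19696.7721
den = 62.3439
Tf = 315.9372 K

315.9372 K


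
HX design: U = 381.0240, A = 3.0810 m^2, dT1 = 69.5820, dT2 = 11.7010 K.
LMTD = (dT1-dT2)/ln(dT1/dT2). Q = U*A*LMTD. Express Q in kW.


LMTD = 32.4658 K
Q = 381.0240 * 3.0810 * 32.4658 = 38112.7013 W = 38.1127 kW

38.1127 kW


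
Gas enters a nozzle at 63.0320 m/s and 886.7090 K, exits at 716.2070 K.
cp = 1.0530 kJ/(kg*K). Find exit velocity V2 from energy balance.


dT = 170.5020 K
2*cp*1000*dT = 359077.2120
V1^2 = 3973.0330
V2 = sqrt(363050.2450) = 602.5365 m/s

602.5365 m/s


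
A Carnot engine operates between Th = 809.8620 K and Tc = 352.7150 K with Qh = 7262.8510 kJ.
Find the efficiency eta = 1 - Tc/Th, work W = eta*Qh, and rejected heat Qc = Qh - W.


eta = 1 - 352.7150/809.8620 = 0.5645
W = 0.5645 * 7262.8510 = 4099.6991 kJ
Qc = 7262.8510 - 4099.6991 = 3163.1519 kJ

eta = 56.4475%, W = 4099.6991 kJ, Qc = 3163.1519 kJ


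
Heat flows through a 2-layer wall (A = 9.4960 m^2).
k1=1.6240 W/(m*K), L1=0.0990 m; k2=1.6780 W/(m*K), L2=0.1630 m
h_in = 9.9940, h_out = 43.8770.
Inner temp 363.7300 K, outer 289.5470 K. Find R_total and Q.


R_conv_in = 1/(9.9940*9.4960) = 0.0105
R_1 = 0.0990/(1.6240*9.4960) = 0.0064
R_2 = 0.1630/(1.6780*9.4960) = 0.0102
R_conv_out = 1/(43.8770*9.4960) = 0.0024
R_total = 0.0296 K/W
Q = 74.1830 / 0.0296 = 2507.3469 W

R_total = 0.0296 K/W, Q = 2507.3469 W


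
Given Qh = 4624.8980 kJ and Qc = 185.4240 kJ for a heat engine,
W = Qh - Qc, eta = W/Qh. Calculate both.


W = 4624.8980 - 185.4240 = 4439.4740 kJ
eta = 4439.4740 / 4624.8980 = 0.9599 = 95.9907%

W = 4439.4740 kJ, eta = 95.9907%


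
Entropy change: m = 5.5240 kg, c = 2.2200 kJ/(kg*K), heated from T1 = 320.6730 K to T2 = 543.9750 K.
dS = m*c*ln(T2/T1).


T2/T1 = 1.6964
ln(T2/T1) = 0.5285
dS = 5.5240 * 2.2200 * 0.5285 = 6.4809 kJ/K

6.4809 kJ/K


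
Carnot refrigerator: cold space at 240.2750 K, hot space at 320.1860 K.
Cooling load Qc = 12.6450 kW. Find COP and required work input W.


COP = 240.2750 / 79.9110 = 3.0068
W = 12.6450 / 3.0068 = 4.2055 kW

COP = 3.0068, W = 4.2055 kW


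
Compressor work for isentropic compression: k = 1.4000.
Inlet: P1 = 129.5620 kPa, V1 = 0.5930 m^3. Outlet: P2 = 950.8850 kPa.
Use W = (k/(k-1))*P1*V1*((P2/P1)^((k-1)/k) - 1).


(k-1)/k = 0.2857
(P2/P1)^exp = 1.7674
W = 3.5000 * 129.5620 * 0.5930 * (1.7674 - 1) = 206.3517 kJ

206.3517 kJ


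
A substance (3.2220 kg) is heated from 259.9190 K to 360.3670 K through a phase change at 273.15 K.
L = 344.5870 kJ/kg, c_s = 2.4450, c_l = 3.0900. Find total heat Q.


Q1 (sensible, solid) = 3.2220 * 2.4450 * 13.2310 = 104.2310 kJ
Q2 (latent) = 3.2220 * 344.5870 = 1110.2593 kJ
Q3 (sensible, liquid) = 3.2220 * 3.0900 * 87.2170 = 868.3307 kJ
Q_total = 2082.8211 kJ

2082.8211 kJ


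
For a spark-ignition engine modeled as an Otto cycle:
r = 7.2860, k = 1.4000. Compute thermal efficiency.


r^(k-1) = 2.2131
eta = 1 - 1/2.2131 = 0.5481 = 54.8140%

54.8140%


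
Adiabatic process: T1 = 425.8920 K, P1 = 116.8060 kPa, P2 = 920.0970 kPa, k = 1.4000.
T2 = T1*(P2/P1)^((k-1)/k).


(k-1)/k = 0.2857
(P2/P1)^exp = 1.8035
T2 = 425.8920 * 1.8035 = 768.0770 K

768.0770 K


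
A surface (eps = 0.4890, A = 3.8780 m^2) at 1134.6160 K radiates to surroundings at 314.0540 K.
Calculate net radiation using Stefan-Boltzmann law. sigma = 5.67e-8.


T^4 = 1.6573e+12
Tsurr^4 = 9.7279e+09
Q = 0.4890 * 5.67e-8 * 3.8780 * 1.6476e+12 = 177148.9627 W

177148.9627 W


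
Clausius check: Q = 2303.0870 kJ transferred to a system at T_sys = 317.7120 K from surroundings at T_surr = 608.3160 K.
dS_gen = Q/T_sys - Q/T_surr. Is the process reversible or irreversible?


dS_sys = 2303.0870/317.7120 = 7.2490 kJ/K
dS_surr = -2303.0870/608.3160 = -3.7860 kJ/K
dS_gen = 7.2490 - 3.7860 = 3.4630 kJ/K (irreversible)

dS_gen = 3.4630 kJ/K, irreversible


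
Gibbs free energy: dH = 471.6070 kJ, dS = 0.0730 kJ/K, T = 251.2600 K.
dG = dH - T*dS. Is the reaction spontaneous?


T*dS = 251.2600 * 0.0730 = 18.3420 kJ
dG = 471.6070 - 18.3420 = 453.2650 kJ (non-spontaneous)

dG = 453.2650 kJ, non-spontaneous


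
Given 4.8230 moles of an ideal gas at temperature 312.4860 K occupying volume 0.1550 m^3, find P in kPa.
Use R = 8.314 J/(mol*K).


P = nRT/V = 4.8230 * 8.314 * 312.4860 / 0.1550
= 12530.1955 / 0.1550 = 80839.9709 Pa = 80.8400 kPa

80.8400 kPa


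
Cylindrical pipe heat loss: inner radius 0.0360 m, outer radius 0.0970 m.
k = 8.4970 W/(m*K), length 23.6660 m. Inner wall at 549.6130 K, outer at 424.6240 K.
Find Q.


dT = 124.9890 K
ln(ro/ri) = 0.9912
Q = 2*pi*8.4970*23.6660*124.9890 / 0.9912 = 159325.1494 W

159325.1494 W


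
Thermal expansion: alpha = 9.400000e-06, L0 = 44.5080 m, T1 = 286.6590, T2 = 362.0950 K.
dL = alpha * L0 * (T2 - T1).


dT = 75.4360 K
dL = 9.400000e-06 * 44.5080 * 75.4360 = 0.031561 m
L_final = 44.539561 m

dL = 0.031561 m


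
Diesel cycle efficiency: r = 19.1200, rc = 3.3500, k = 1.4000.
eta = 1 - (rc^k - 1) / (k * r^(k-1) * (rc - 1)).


r^(k-1) = 3.2553
rc^k = 5.4333
eta = 0.5861 = 58.6062%

58.6062%


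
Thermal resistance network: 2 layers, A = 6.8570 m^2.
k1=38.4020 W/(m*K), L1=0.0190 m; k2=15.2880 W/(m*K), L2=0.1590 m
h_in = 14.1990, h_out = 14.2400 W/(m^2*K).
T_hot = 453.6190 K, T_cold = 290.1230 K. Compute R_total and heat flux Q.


R_conv_in = 1/(14.1990*6.8570) = 0.0103
R_1 = 0.0190/(38.4020*6.8570) = 7.2155e-05
R_2 = 0.1590/(15.2880*6.8570) = 0.0015
R_conv_out = 1/(14.2400*6.8570) = 0.0102
R_total = 0.0221 K/W
Q = 163.4960 / 0.0221 = 7397.6383 W

R_total = 0.0221 K/W, Q = 7397.6383 W


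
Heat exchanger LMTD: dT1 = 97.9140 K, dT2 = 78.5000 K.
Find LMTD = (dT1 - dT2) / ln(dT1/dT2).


dT1/dT2 = 1.2473
ln(dT1/dT2) = 0.2210
LMTD = 19.4140 / 0.2210 = 87.8498 K

87.8498 K


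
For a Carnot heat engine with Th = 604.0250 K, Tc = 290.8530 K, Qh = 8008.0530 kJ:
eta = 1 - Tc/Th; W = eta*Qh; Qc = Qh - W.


eta = 1 - 290.8530/604.0250 = 0.5185
W = 0.5185 * 8008.0530 = 4151.9771 kJ
Qc = 8008.0530 - 4151.9771 = 3856.0759 kJ

eta = 51.8475%, W = 4151.9771 kJ, Qc = 3856.0759 kJ


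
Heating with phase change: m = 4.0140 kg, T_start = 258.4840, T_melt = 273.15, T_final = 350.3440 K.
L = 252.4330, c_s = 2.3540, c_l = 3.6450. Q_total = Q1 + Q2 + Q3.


Q1 (sensible, solid) = 4.0140 * 2.3540 * 14.6660 = 138.5784 kJ
Q2 (latent) = 4.0140 * 252.4330 = 1013.2661 kJ
Q3 (sensible, liquid) = 4.0140 * 3.6450 * 77.1940 = 1129.4277 kJ
Q_total = 2281.2722 kJ

2281.2722 kJ


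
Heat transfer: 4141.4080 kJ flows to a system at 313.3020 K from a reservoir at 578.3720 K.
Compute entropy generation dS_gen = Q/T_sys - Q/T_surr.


dS_sys = 4141.4080/313.3020 = 13.2186 kJ/K
dS_surr = -4141.4080/578.3720 = -7.1605 kJ/K
dS_gen = 13.2186 - 7.1605 = 6.0581 kJ/K (irreversible)

dS_gen = 6.0581 kJ/K, irreversible


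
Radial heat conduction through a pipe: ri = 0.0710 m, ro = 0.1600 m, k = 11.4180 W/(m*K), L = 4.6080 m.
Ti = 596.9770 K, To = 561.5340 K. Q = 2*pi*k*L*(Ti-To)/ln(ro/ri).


dT = 35.4430 K
ln(ro/ri) = 0.8125
Q = 2*pi*11.4180*4.6080*35.4430 / 0.8125 = 14420.9119 W

14420.9119 W


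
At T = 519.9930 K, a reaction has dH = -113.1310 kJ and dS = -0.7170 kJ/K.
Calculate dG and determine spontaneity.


T*dS = 519.9930 * -0.7170 = -372.8350 kJ
dG = -113.1310 + 372.8350 = 259.7040 kJ (non-spontaneous)

dG = 259.7040 kJ, non-spontaneous


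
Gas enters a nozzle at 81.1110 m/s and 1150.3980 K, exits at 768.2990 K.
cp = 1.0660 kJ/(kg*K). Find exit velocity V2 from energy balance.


dT = 382.0990 K
2*cp*1000*dT = 814635.0680
V1^2 = 6578.9943
V2 = sqrt(821214.0623) = 906.2086 m/s

906.2086 m/s


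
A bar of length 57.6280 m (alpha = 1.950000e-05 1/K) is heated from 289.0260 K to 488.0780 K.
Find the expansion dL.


dT = 199.0520 K
dL = 1.950000e-05 * 57.6280 * 199.0520 = 0.223684 m
L_final = 57.851684 m

dL = 0.223684 m


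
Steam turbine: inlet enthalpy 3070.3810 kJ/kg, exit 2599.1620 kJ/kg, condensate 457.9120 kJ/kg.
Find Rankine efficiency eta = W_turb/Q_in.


W = 471.2190 kJ/kg
Q_in = 2612.4690 kJ/kg
eta = 0.1804 = 18.0373%

eta = 18.0373%


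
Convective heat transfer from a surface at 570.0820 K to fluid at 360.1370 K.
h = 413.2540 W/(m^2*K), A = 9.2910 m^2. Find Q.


dT = 209.9450 K
Q = 413.2540 * 9.2910 * 209.9450 = 806092.8371 W

806092.8371 W


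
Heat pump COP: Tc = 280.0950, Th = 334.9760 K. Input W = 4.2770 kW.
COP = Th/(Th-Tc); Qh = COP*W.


COP = 334.9760 / 54.8810 = 6.1037
Qh = 6.1037 * 4.2770 = 26.1054 kW

COP = 6.1037, Qh = 26.1054 kW


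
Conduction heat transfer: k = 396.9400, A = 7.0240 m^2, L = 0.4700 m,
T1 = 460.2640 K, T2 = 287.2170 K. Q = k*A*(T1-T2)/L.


dT = 173.0470 K
Q = 396.9400 * 7.0240 * 173.0470 / 0.4700 = 1026539.3104 W

1026539.3104 W


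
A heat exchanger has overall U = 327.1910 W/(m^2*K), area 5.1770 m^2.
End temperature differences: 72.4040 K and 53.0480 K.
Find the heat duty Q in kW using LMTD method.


LMTD = 62.2251 K
Q = 327.1910 * 5.1770 * 62.2251 = 105401.0267 W = 105.4010 kW

105.4010 kW


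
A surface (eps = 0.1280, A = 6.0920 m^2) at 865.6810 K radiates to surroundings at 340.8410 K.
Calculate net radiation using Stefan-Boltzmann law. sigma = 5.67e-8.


T^4 = 5.6161e+11
Tsurr^4 = 1.3496e+10
Q = 0.1280 * 5.67e-8 * 6.0920 * 5.4811e+11 = 24233.7371 W

24233.7371 W


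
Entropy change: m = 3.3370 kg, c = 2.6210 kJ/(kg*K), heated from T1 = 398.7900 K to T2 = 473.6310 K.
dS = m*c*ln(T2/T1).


T2/T1 = 1.1877
ln(T2/T1) = 0.1720
dS = 3.3370 * 2.6210 * 0.1720 = 1.5043 kJ/K

1.5043 kJ/K


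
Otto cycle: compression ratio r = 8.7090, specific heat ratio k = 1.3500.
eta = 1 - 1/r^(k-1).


r^(k-1) = 2.1330
eta = 1 - 1/2.1330 = 0.5312 = 53.1175%

53.1175%


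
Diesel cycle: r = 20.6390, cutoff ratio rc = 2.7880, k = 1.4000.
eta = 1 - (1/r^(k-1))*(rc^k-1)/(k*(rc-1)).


r^(k-1) = 3.3564
rc^k = 4.2016
eta = 0.6189 = 61.8943%

61.8943%


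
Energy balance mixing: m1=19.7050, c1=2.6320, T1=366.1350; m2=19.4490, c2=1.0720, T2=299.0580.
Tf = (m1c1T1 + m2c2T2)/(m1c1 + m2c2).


num = 25224.2229
den = 72.7129
Tf = 346.9017 K

346.9017 K


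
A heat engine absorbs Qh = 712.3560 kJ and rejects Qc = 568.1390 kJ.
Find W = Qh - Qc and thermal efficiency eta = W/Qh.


W = 712.3560 - 568.1390 = 144.2170 kJ
eta = 144.2170 / 712.3560 = 0.2025 = 20.2451%

W = 144.2170 kJ, eta = 20.2451%


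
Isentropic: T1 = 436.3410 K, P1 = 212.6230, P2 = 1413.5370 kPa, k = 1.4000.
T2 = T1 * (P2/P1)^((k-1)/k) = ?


(k-1)/k = 0.2857
(P2/P1)^exp = 1.7181
T2 = 436.3410 * 1.7181 = 749.6910 K

749.6910 K


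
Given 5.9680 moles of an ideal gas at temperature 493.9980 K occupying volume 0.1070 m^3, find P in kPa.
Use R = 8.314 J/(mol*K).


P = nRT/V = 5.9680 * 8.314 * 493.9980 / 0.1070
= 24511.1691 / 0.1070 = 229076.3463 Pa = 229.0763 kPa

229.0763 kPa


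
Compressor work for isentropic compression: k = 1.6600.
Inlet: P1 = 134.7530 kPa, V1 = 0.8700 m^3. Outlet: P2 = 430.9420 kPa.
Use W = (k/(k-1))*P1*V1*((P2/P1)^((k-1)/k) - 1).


(k-1)/k = 0.3976
(P2/P1)^exp = 1.5876
W = 2.5152 * 134.7530 * 0.8700 * (1.5876 - 1) = 173.2562 kJ

173.2562 kJ


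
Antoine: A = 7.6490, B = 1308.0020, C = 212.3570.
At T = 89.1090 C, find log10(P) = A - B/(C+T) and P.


C+T = 301.4660
B/(C+T) = 4.3388
log10(P) = 7.6490 - 4.3388 = 3.3102
P = 10^3.3102 = 2042.6578 mmHg

2042.6578 mmHg


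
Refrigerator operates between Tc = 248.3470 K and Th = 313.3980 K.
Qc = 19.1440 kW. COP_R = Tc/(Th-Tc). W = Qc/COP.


COP = 248.3470 / 65.0510 = 3.8177
W = 19.1440 / 3.8177 = 5.0145 kW

COP = 3.8177, W = 5.0145 kW


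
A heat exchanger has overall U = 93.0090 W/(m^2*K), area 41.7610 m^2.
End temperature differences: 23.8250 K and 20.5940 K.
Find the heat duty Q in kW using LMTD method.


LMTD = 22.1703 K
Q = 93.0090 * 41.7610 * 22.1703 = 86112.6464 W = 86.1126 kW

86.1126 kW


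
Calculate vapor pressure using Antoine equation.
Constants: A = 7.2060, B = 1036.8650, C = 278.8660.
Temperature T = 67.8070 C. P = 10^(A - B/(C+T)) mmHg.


C+T = 346.6730
B/(C+T) = 2.9909
log10(P) = 7.2060 - 2.9909 = 4.2151
P = 10^4.2151 = 16409.5968 mmHg

16409.5968 mmHg


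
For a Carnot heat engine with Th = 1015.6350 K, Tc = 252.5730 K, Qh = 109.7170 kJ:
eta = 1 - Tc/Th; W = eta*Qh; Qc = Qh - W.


eta = 1 - 252.5730/1015.6350 = 0.7513
W = 0.7513 * 109.7170 = 82.4320 kJ
Qc = 109.7170 - 82.4320 = 27.2850 kJ

eta = 75.1315%, W = 82.4320 kJ, Qc = 27.2850 kJ


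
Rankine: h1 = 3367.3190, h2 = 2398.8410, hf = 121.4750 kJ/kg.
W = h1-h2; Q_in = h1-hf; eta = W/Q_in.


W = 968.4780 kJ/kg
Q_in = 3245.8440 kJ/kg
eta = 0.2984 = 29.8375%

eta = 29.8375%


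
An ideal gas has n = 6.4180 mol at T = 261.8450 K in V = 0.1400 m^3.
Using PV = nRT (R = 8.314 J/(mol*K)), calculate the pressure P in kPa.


P = nRT/V = 6.4180 * 8.314 * 261.8450 / 0.1400
= 13971.8533 / 0.1400 = 99798.9524 Pa = 99.7990 kPa

99.7990 kPa


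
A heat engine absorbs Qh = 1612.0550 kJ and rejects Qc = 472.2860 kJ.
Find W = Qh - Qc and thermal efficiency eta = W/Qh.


W = 1612.0550 - 472.2860 = 1139.7690 kJ
eta = 1139.7690 / 1612.0550 = 0.7070 = 70.7029%

W = 1139.7690 kJ, eta = 70.7029%


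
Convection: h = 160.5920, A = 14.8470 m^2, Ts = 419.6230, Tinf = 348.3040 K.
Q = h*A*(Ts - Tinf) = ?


dT = 71.3190 K
Q = 160.5920 * 14.8470 * 71.3190 = 170046.5638 W

170046.5638 W


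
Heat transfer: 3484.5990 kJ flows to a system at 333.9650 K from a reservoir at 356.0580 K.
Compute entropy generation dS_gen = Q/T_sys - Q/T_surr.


dS_sys = 3484.5990/333.9650 = 10.4340 kJ/K
dS_surr = -3484.5990/356.0580 = -9.7866 kJ/K
dS_gen = 10.4340 - 9.7866 = 0.6474 kJ/K (irreversible)

dS_gen = 0.6474 kJ/K, irreversible


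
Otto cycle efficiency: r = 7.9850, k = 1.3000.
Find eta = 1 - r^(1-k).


r^(k-1) = 1.8650
eta = 1 - 1/1.8650 = 0.4638 = 46.3811%

46.3811%


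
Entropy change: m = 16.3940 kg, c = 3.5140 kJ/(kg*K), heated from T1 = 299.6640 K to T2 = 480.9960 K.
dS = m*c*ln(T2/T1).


T2/T1 = 1.6051
ln(T2/T1) = 0.4732
dS = 16.3940 * 3.5140 * 0.4732 = 27.2602 kJ/K

27.2602 kJ/K


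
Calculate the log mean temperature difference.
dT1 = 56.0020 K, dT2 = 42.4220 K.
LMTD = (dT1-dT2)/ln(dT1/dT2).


dT1/dT2 = 1.3201
ln(dT1/dT2) = 0.2777
LMTD = 13.5800 / 0.2777 = 48.8981 K

48.8981 K


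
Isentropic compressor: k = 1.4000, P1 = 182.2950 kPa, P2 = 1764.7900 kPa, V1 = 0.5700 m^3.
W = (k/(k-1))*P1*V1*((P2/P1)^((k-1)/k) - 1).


(k-1)/k = 0.2857
(P2/P1)^exp = 1.9129
W = 3.5000 * 182.2950 * 0.5700 * (1.9129 - 1) = 332.0000 kJ

332.0000 kJ


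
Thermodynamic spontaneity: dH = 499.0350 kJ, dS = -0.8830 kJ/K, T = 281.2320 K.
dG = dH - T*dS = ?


T*dS = 281.2320 * -0.8830 = -248.3279 kJ
dG = 499.0350 + 248.3279 = 747.3629 kJ (non-spontaneous)

dG = 747.3629 kJ, non-spontaneous


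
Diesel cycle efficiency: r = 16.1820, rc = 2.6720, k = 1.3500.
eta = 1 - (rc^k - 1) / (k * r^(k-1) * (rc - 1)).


r^(k-1) = 2.6495
rc^k = 3.7690
eta = 0.5370 = 53.6984%

53.6984%


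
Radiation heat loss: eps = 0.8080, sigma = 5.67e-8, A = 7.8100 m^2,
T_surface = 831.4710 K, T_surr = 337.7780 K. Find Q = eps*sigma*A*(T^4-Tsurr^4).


T^4 = 4.7796e+11
Tsurr^4 = 1.3017e+10
Q = 0.8080 * 5.67e-8 * 7.8100 * 4.6494e+11 = 166357.1786 W

166357.1786 W


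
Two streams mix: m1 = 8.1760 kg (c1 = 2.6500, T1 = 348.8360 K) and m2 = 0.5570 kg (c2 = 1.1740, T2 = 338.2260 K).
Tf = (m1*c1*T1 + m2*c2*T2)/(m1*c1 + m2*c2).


num = 7779.1924
den = 22.3203
Tf = 348.5252 K

348.5252 K


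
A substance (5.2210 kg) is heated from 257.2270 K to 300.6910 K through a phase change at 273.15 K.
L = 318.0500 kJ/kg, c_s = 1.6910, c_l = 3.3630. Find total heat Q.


Q1 (sensible, solid) = 5.2210 * 1.6910 * 15.9230 = 140.5796 kJ
Q2 (latent) = 5.2210 * 318.0500 = 1660.5391 kJ
Q3 (sensible, liquid) = 5.2210 * 3.3630 * 27.5410 = 483.5710 kJ
Q_total = 2284.6896 kJ

2284.6896 kJ


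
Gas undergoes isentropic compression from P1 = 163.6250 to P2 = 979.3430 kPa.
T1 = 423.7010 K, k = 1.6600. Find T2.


(k-1)/k = 0.3976
(P2/P1)^exp = 2.0369
T2 = 423.7010 * 2.0369 = 863.0204 K

863.0204 K


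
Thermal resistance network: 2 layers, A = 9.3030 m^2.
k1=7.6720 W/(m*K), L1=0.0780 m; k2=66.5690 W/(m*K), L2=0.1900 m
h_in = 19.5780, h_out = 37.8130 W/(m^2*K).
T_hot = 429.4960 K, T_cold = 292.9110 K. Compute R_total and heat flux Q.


R_conv_in = 1/(19.5780*9.3030) = 0.0055
R_1 = 0.0780/(7.6720*9.3030) = 0.0011
R_2 = 0.1900/(66.5690*9.3030) = 0.0003
R_conv_out = 1/(37.8130*9.3030) = 0.0028
R_total = 0.0097 K/W
Q = 136.5850 / 0.0097 = 14033.4039 W

R_total = 0.0097 K/W, Q = 14033.4039 W


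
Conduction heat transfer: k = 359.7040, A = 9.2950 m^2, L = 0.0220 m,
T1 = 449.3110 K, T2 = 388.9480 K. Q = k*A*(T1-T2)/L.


dT = 60.3630 K
Q = 359.7040 * 9.2950 * 60.3630 / 0.0220 = 9173663.3032 W

9173663.3032 W


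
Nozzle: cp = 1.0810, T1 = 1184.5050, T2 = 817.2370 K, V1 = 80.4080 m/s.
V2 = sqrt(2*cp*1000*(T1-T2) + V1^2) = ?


dT = 367.2680 K
2*cp*1000*dT = 794033.4160
V1^2 = 6465.4465
V2 = sqrt(800498.8625) = 894.7060 m/s

894.7060 m/s


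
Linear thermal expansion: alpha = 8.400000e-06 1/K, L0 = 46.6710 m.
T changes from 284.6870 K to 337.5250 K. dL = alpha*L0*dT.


dT = 52.8380 K
dL = 8.400000e-06 * 46.6710 * 52.8380 = 0.020714 m
L_final = 46.691714 m

dL = 0.020714 m


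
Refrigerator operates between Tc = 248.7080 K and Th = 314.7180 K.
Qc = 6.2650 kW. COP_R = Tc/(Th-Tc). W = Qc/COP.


COP = 248.7080 / 66.0100 = 3.7677
W = 6.2650 / 3.7677 = 1.6628 kW

COP = 3.7677, W = 1.6628 kW


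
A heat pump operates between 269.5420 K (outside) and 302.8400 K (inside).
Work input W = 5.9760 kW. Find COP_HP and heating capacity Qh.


COP = 302.8400 / 33.2980 = 9.0948
Qh = 9.0948 * 5.9760 = 54.3508 kW

COP = 9.0948, Qh = 54.3508 kW


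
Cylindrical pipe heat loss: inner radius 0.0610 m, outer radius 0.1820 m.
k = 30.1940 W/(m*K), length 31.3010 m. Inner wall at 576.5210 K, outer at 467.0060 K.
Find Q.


dT = 109.5150 K
ln(ro/ri) = 1.0931
Q = 2*pi*30.1940*31.3010*109.5150 / 1.0931 = 594921.1439 W

594921.1439 W


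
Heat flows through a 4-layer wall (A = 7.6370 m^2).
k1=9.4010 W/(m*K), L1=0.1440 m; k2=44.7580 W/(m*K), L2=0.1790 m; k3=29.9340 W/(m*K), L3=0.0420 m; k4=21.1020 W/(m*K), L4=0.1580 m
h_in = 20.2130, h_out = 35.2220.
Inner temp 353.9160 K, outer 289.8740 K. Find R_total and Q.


R_conv_in = 1/(20.2130*7.6370) = 0.0065
R_1 = 0.1440/(9.4010*7.6370) = 0.0020
R_2 = 0.1790/(44.7580*7.6370) = 0.0005
R_3 = 0.0420/(29.9340*7.6370) = 0.0002
R_4 = 0.1580/(21.1020*7.6370) = 0.0010
R_conv_out = 1/(35.2220*7.6370) = 0.0037
R_total = 0.0139 K/W
Q = 64.0420 / 0.0139 = 4610.9220 W

R_total = 0.0139 K/W, Q = 4610.9220 W


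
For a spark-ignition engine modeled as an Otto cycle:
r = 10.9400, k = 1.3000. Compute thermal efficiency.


r^(k-1) = 2.0498
eta = 1 - 1/2.0498 = 0.5121 = 51.2140%

51.2140%


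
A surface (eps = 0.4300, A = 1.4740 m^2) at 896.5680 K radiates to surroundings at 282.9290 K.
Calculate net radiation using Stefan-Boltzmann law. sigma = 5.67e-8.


T^4 = 6.4615e+11
Tsurr^4 = 6.4078e+09
Q = 0.4300 * 5.67e-8 * 1.4740 * 6.3974e+11 = 22990.7729 W

22990.7729 W


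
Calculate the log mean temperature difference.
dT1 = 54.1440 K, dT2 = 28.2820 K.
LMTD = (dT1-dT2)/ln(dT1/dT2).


dT1/dT2 = 1.9144
ln(dT1/dT2) = 0.6494
LMTD = 25.8620 / 0.6494 = 39.8231 K

39.8231 K


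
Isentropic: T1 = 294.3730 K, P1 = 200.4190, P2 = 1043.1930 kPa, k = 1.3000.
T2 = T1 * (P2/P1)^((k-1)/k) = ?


(k-1)/k = 0.2308
(P2/P1)^exp = 1.4633
T2 = 294.3730 * 1.4633 = 430.7517 K

430.7517 K


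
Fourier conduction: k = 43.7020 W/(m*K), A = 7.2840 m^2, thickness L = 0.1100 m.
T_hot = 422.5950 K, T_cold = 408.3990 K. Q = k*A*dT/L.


dT = 14.1960 K
Q = 43.7020 * 7.2840 * 14.1960 / 0.1100 = 41081.3357 W

41081.3357 W


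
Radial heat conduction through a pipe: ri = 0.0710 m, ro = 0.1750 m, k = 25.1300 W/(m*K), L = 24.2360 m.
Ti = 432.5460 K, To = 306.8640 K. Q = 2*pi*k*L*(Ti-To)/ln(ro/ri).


dT = 125.6820 K
ln(ro/ri) = 0.9021
Q = 2*pi*25.1300*24.2360*125.6820 / 0.9021 = 533149.2049 W

533149.2049 W


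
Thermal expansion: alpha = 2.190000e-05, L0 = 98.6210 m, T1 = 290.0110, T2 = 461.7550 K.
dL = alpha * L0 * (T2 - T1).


dT = 171.7440 K
dL = 2.190000e-05 * 98.6210 * 171.7440 = 0.370933 m
L_final = 98.991933 m

dL = 0.370933 m


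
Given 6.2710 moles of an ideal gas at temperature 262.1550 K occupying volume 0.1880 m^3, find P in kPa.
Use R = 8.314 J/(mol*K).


P = nRT/V = 6.2710 * 8.314 * 262.1550 / 0.1880
= 13667.9999 / 0.1880 = 72702.1270 Pa = 72.7021 kPa

72.7021 kPa


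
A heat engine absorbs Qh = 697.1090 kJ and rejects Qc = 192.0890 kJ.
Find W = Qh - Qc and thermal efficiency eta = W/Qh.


W = 697.1090 - 192.0890 = 505.0200 kJ
eta = 505.0200 / 697.1090 = 0.7244 = 72.4449%

W = 505.0200 kJ, eta = 72.4449%


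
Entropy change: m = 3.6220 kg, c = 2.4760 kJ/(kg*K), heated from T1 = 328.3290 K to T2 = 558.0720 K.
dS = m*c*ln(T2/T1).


T2/T1 = 1.6997
ln(T2/T1) = 0.5305
dS = 3.6220 * 2.4760 * 0.5305 = 4.7573 kJ/K

4.7573 kJ/K


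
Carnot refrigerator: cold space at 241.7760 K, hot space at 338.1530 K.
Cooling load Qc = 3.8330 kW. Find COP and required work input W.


COP = 241.7760 / 96.3770 = 2.5086
W = 3.8330 / 2.5086 = 1.5279 kW

COP = 2.5086, W = 1.5279 kW


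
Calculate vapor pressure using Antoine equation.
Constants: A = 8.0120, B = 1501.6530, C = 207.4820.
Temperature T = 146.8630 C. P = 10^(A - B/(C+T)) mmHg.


C+T = 354.3450
B/(C+T) = 4.2378
log10(P) = 8.0120 - 4.2378 = 3.7742
P = 10^3.7742 = 5945.2820 mmHg

5945.2820 mmHg


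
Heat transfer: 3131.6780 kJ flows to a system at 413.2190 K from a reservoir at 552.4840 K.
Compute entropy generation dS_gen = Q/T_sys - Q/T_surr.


dS_sys = 3131.6780/413.2190 = 7.5787 kJ/K
dS_surr = -3131.6780/552.4840 = -5.6684 kJ/K
dS_gen = 7.5787 - 5.6684 = 1.9104 kJ/K (irreversible)

dS_gen = 1.9104 kJ/K, irreversible


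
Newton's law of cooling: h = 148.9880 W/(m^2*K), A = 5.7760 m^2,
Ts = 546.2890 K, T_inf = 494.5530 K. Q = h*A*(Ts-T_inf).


dT = 51.7360 K
Q = 148.9880 * 5.7760 * 51.7360 = 44521.6573 W

44521.6573 W


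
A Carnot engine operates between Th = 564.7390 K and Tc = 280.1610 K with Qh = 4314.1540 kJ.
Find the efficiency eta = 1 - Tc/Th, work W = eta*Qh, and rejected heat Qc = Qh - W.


eta = 1 - 280.1610/564.7390 = 0.5039
W = 0.5039 * 4314.1540 = 2173.9482 kJ
Qc = 4314.1540 - 2173.9482 = 2140.2058 kJ

eta = 50.3911%, W = 2173.9482 kJ, Qc = 2140.2058 kJ


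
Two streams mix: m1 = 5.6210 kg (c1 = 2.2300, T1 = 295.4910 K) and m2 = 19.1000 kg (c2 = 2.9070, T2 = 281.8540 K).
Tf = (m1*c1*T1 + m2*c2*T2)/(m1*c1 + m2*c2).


num = 19353.5064
den = 68.0585
Tf = 284.3656 K

284.3656 K


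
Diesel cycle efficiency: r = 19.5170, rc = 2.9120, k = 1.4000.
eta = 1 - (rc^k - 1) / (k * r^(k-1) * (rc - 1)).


r^(k-1) = 3.2822
rc^k = 4.4655
eta = 0.6056 = 60.5559%

60.5559%


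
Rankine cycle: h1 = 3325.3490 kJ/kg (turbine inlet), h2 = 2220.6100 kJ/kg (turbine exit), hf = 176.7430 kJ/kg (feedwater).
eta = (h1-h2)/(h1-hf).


W = 1104.7390 kJ/kg
Q_in = 3148.6060 kJ/kg
eta = 0.3509 = 35.0866%

eta = 35.0866%


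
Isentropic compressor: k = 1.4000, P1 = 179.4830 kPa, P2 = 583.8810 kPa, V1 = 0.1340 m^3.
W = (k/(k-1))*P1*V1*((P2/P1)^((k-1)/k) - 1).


(k-1)/k = 0.2857
(P2/P1)^exp = 1.4008
W = 3.5000 * 179.4830 * 0.1340 * (1.4008 - 1) = 33.7372 kJ

33.7372 kJ


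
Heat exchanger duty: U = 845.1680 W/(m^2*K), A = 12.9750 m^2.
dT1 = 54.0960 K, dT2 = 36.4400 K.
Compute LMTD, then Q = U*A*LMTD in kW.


LMTD = 44.6882 K
Q = 845.1680 * 12.9750 * 44.6882 = 490053.1735 W = 490.0532 kW

490.0532 kW


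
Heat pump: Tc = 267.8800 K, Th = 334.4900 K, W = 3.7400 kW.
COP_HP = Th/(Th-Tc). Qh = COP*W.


COP = 334.4900 / 66.6100 = 5.0216
Qh = 5.0216 * 3.7400 = 18.7809 kW

COP = 5.0216, Qh = 18.7809 kW


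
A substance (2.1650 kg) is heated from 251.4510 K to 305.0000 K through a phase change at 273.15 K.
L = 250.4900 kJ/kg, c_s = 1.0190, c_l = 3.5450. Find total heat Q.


Q1 (sensible, solid) = 2.1650 * 1.0190 * 21.6990 = 47.8709 kJ
Q2 (latent) = 2.1650 * 250.4900 = 542.3109 kJ
Q3 (sensible, liquid) = 2.1650 * 3.5450 * 31.8500 = 244.4464 kJ
Q_total = 834.6281 kJ

834.6281 kJ


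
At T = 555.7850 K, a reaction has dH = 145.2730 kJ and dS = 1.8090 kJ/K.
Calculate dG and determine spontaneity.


T*dS = 555.7850 * 1.8090 = 1005.4151 kJ
dG = 145.2730 - 1005.4151 = -860.1421 kJ (spontaneous)

dG = -860.1421 kJ, spontaneous


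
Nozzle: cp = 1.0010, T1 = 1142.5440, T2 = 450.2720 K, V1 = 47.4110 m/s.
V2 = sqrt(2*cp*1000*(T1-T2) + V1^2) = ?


dT = 692.2720 K
2*cp*1000*dT = 1385928.5440
V1^2 = 2247.8029
V2 = sqrt(1388176.3469) = 1178.2090 m/s

1178.2090 m/s


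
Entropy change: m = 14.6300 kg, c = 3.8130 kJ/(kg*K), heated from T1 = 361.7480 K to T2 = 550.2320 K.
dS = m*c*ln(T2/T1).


T2/T1 = 1.5210
ln(T2/T1) = 0.4194
dS = 14.6300 * 3.8130 * 0.4194 = 23.3955 kJ/K

23.3955 kJ/K


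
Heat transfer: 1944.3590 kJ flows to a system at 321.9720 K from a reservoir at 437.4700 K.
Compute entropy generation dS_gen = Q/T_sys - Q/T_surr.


dS_sys = 1944.3590/321.9720 = 6.0389 kJ/K
dS_surr = -1944.3590/437.4700 = -4.4446 kJ/K
dS_gen = 6.0389 - 4.4446 = 1.5944 kJ/K (irreversible)

dS_gen = 1.5944 kJ/K, irreversible


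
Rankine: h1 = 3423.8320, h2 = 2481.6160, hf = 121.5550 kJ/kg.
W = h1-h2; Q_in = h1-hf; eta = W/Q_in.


W = 942.2160 kJ/kg
Q_in = 3302.2770 kJ/kg
eta = 0.2853 = 28.5323%

eta = 28.5323%


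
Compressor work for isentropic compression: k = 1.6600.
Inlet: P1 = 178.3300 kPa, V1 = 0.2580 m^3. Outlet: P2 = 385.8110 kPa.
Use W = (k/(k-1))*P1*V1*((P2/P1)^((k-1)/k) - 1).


(k-1)/k = 0.3976
(P2/P1)^exp = 1.3591
W = 2.5152 * 178.3300 * 0.2580 * (1.3591 - 1) = 41.5554 kJ

41.5554 kJ


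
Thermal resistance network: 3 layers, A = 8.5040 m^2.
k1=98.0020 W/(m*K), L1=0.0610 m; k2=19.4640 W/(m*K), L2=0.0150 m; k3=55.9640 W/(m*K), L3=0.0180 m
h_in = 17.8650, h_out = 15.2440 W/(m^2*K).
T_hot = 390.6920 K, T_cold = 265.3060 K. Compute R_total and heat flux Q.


R_conv_in = 1/(17.8650*8.5040) = 0.0066
R_1 = 0.0610/(98.0020*8.5040) = 7.3193e-05
R_2 = 0.0150/(19.4640*8.5040) = 9.0622e-05
R_3 = 0.0180/(55.9640*8.5040) = 3.7822e-05
R_conv_out = 1/(15.2440*8.5040) = 0.0077
R_total = 0.0145 K/W
Q = 125.3860 / 0.0145 = 8648.5955 W

R_total = 0.0145 K/W, Q = 8648.5955 W


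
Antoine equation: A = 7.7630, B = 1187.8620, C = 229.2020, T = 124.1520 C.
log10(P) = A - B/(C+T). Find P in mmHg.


C+T = 353.3540
B/(C+T) = 3.3617
log10(P) = 7.7630 - 3.3617 = 4.4013
P = 10^4.4013 = 25195.5035 mmHg

25195.5035 mmHg


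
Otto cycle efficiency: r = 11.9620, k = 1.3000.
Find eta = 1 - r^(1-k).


r^(k-1) = 2.1054
eta = 1 - 1/2.1054 = 0.5250 = 52.5038%

52.5038%


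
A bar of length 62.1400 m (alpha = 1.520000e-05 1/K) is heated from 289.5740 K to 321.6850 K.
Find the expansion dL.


dT = 32.1110 K
dL = 1.520000e-05 * 62.1400 * 32.1110 = 0.030330 m
L_final = 62.170330 m

dL = 0.030330 m


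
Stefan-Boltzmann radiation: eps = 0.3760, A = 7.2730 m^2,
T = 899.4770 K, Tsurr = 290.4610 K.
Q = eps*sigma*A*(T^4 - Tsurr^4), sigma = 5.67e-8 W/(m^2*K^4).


T^4 = 6.5458e+11
Tsurr^4 = 7.1179e+09
Q = 0.3760 * 5.67e-8 * 7.2730 * 6.4746e+11 = 100391.3608 W

100391.3608 W


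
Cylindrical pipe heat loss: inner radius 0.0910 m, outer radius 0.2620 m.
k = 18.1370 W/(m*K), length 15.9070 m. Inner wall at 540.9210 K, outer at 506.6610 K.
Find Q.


dT = 34.2600 K
ln(ro/ri) = 1.0575
Q = 2*pi*18.1370*15.9070*34.2600 / 1.0575 = 58728.2076 W

58728.2076 W


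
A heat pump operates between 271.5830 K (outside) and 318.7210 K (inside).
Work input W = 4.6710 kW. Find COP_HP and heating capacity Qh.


COP = 318.7210 / 47.1380 = 6.7614
Qh = 6.7614 * 4.6710 = 31.5827 kW

COP = 6.7614, Qh = 31.5827 kW


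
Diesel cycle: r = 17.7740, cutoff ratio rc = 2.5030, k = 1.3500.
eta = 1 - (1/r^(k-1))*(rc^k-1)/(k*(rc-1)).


r^(k-1) = 2.7379
rc^k = 3.4508
eta = 0.5588 = 55.8843%

55.8843%


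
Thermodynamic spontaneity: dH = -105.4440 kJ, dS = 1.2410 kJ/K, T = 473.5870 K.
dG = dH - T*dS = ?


T*dS = 473.5870 * 1.2410 = 587.7215 kJ
dG = -105.4440 - 587.7215 = -693.1655 kJ (spontaneous)

dG = -693.1655 kJ, spontaneous


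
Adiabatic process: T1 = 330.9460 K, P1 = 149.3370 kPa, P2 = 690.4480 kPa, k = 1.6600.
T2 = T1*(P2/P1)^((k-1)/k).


(k-1)/k = 0.3976
(P2/P1)^exp = 1.8382
T2 = 330.9460 * 1.8382 = 608.3314 K

608.3314 K


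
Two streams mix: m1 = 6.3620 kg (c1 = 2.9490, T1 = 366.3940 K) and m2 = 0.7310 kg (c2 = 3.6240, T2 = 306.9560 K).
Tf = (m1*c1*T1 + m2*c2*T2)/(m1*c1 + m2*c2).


num = 7687.2856
den = 21.4107
Tf = 359.0397 K

359.0397 K


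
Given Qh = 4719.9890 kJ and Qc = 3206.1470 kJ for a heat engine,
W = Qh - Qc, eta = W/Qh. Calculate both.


W = 4719.9890 - 3206.1470 = 1513.8420 kJ
eta = 1513.8420 / 4719.9890 = 0.3207 = 32.0730%

W = 1513.8420 kJ, eta = 32.0730%


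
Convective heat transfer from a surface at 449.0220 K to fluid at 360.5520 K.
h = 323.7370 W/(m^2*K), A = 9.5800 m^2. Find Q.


dT = 88.4700 K
Q = 323.7370 * 9.5800 * 88.4700 = 274380.8987 W

274380.8987 W


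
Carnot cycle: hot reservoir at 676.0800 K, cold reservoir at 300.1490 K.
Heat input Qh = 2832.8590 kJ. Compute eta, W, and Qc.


eta = 1 - 300.1490/676.0800 = 0.5560
W = 0.5560 * 2832.8590 = 1575.1975 kJ
Qc = 2832.8590 - 1575.1975 = 1257.6615 kJ

eta = 55.6045%, W = 1575.1975 kJ, Qc = 1257.6615 kJ


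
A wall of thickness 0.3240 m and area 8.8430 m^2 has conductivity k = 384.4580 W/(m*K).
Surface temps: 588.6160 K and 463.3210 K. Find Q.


dT = 125.2950 K
Q = 384.4580 * 8.8430 * 125.2950 / 0.3240 = 1314732.0727 W

1314732.0727 W


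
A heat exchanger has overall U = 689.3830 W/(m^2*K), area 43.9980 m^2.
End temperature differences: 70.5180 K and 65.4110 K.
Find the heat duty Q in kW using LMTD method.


LMTD = 67.9325 K
Q = 689.3830 * 43.9980 * 67.9325 = 2060493.0693 W = 2060.4931 kW

2060.4931 kW


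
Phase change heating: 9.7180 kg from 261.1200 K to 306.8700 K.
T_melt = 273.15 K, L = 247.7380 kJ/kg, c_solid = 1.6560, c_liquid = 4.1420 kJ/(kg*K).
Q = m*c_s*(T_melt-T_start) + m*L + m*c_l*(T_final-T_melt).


Q1 (sensible, solid) = 9.7180 * 1.6560 * 12.0300 = 193.5989 kJ
Q2 (latent) = 9.7180 * 247.7380 = 2407.5179 kJ
Q3 (sensible, liquid) = 9.7180 * 4.1420 * 33.7200 = 1357.2960 kJ
Q_total = 3958.4127 kJ

3958.4127 kJ


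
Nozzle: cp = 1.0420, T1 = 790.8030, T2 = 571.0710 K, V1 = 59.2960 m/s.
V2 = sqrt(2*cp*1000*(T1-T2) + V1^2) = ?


dT = 219.7320 K
2*cp*1000*dT = 457921.4880
V1^2 = 3516.0156
V2 = sqrt(461437.5036) = 679.2919 m/s

679.2919 m/s


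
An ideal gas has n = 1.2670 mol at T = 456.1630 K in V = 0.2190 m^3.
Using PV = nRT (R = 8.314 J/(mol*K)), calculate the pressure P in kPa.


P = nRT/V = 1.2670 * 8.314 * 456.1630 / 0.2190
= 4805.1471 / 0.2190 = 21941.3112 Pa = 21.9413 kPa

21.9413 kPa


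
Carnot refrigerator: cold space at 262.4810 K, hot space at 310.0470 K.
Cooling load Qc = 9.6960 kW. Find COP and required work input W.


COP = 262.4810 / 47.5660 = 5.5182
W = 9.6960 / 5.5182 = 1.7571 kW

COP = 5.5182, W = 1.7571 kW


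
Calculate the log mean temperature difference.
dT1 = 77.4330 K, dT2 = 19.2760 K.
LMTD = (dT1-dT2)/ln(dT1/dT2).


dT1/dT2 = 4.0171
ln(dT1/dT2) = 1.3906
LMTD = 58.1570 / 1.3906 = 41.8230 K

41.8230 K


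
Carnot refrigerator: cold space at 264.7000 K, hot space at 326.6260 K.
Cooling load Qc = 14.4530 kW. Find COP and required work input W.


COP = 264.7000 / 61.9260 = 4.2745
W = 14.4530 / 4.2745 = 3.3812 kW

COP = 4.2745, W = 3.3812 kW


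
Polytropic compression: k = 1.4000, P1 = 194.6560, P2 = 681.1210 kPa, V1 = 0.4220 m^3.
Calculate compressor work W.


(k-1)/k = 0.2857
(P2/P1)^exp = 1.4303
W = 3.5000 * 194.6560 * 0.4220 * (1.4303 - 1) = 123.7038 kJ

123.7038 kJ


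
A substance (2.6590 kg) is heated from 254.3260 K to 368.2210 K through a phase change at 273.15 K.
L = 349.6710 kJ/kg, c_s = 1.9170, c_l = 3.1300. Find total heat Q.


Q1 (sensible, solid) = 2.6590 * 1.9170 * 18.8240 = 95.9516 kJ
Q2 (latent) = 2.6590 * 349.6710 = 929.7752 kJ
Q3 (sensible, liquid) = 2.6590 * 3.1300 * 95.0710 = 791.2446 kJ
Q_total = 1816.9714 kJ

1816.9714 kJ


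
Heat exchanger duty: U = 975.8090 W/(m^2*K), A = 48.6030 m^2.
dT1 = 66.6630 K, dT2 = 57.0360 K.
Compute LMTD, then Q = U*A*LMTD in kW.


LMTD = 61.7244 K
Q = 975.8090 * 48.6030 * 61.7244 = 2927419.4557 W = 2927.4195 kW

2927.4195 kW


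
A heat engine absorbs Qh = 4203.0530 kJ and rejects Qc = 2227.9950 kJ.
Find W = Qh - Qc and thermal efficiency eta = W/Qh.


W = 4203.0530 - 2227.9950 = 1975.0580 kJ
eta = 1975.0580 / 4203.0530 = 0.4699 = 46.9910%

W = 1975.0580 kJ, eta = 46.9910%


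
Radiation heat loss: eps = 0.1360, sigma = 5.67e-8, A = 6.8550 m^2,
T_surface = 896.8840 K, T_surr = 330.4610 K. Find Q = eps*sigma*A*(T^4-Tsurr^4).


T^4 = 6.4706e+11
Tsurr^4 = 1.1926e+10
Q = 0.1360 * 5.67e-8 * 6.8550 * 6.3514e+11 = 33573.4223 W

33573.4223 W


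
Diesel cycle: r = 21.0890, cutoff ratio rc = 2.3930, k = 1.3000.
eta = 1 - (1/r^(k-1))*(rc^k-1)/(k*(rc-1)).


r^(k-1) = 2.4958
rc^k = 3.1090
eta = 0.5334 = 53.3370%

53.3370%


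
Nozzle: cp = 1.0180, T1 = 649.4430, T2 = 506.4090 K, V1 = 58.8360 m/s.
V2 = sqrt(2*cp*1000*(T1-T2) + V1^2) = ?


dT = 143.0340 K
2*cp*1000*dT = 291217.2240
V1^2 = 3461.6749
V2 = sqrt(294678.8989) = 542.8433 m/s

542.8433 m/s


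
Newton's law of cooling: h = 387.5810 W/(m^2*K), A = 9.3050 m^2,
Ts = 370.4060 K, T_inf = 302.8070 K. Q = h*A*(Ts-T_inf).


dT = 67.5990 K
Q = 387.5810 * 9.3050 * 67.5990 = 243791.8190 W

243791.8190 W


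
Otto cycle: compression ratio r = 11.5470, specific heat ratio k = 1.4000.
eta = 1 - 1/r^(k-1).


r^(k-1) = 2.6606
eta = 1 - 1/2.6606 = 0.6242 = 62.4152%

62.4152%


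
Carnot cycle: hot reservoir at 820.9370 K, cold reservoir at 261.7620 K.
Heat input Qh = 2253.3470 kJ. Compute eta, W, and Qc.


eta = 1 - 261.7620/820.9370 = 0.6811
W = 0.6811 * 2253.3470 = 1534.8502 kJ
Qc = 2253.3470 - 1534.8502 = 718.4968 kJ

eta = 68.1142%, W = 1534.8502 kJ, Qc = 718.4968 kJ


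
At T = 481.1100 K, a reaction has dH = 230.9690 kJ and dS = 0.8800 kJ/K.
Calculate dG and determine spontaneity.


T*dS = 481.1100 * 0.8800 = 423.3768 kJ
dG = 230.9690 - 423.3768 = -192.4078 kJ (spontaneous)

dG = -192.4078 kJ, spontaneous


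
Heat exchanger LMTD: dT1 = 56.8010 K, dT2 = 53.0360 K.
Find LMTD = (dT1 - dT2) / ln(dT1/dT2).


dT1/dT2 = 1.0710
ln(dT1/dT2) = 0.0686
LMTD = 3.7650 / 0.0686 = 54.8970 K

54.8970 K


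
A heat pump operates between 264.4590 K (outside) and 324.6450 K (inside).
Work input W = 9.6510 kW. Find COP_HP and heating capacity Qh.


COP = 324.6450 / 60.1860 = 5.3940
Qh = 5.3940 * 9.6510 = 52.0578 kW

COP = 5.3940, Qh = 52.0578 kW


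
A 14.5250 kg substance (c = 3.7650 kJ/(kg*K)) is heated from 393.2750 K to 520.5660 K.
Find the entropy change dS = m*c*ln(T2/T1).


T2/T1 = 1.3237
ln(T2/T1) = 0.2804
dS = 14.5250 * 3.7650 * 0.2804 = 15.3345 kJ/K

15.3345 kJ/K


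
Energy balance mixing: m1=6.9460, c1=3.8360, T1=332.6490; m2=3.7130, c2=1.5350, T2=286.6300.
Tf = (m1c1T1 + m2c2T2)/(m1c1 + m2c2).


num = 10497.0195
den = 32.3443
Tf = 324.5399 K

324.5399 K


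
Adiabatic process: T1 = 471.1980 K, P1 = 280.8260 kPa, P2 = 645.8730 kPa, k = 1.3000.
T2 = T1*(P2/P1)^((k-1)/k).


(k-1)/k = 0.2308
(P2/P1)^exp = 1.2119
T2 = 471.1980 * 1.2119 = 571.0510 K

571.0510 K


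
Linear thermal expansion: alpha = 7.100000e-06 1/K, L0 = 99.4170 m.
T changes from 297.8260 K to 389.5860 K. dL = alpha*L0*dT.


dT = 91.7600 K
dL = 7.100000e-06 * 99.4170 * 91.7600 = 0.064770 m
L_final = 99.481770 m

dL = 0.064770 m


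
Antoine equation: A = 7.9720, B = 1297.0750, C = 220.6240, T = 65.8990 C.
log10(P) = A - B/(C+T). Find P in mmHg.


C+T = 286.5230
B/(C+T) = 4.5269
log10(P) = 7.9720 - 4.5269 = 3.4451
P = 10^3.4451 = 2786.4486 mmHg

2786.4486 mmHg


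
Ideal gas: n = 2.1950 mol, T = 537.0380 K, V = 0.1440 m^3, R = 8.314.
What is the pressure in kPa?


P = nRT/V = 2.1950 * 8.314 * 537.0380 / 0.1440
= 9800.5300 / 0.1440 = 68059.2360 Pa = 68.0592 kPa

68.0592 kPa


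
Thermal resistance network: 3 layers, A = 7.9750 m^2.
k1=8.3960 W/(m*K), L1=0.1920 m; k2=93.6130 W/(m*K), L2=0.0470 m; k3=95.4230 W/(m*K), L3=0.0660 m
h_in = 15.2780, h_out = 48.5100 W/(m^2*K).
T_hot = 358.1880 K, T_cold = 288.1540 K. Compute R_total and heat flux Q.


R_conv_in = 1/(15.2780*7.9750) = 0.0082
R_1 = 0.1920/(8.3960*7.9750) = 0.0029
R_2 = 0.0470/(93.6130*7.9750) = 6.2955e-05
R_3 = 0.0660/(95.4230*7.9750) = 8.6728e-05
R_conv_out = 1/(48.5100*7.9750) = 0.0026
R_total = 0.0138 K/W
Q = 70.0340 / 0.0138 = 5071.4873 W

R_total = 0.0138 K/W, Q = 5071.4873 W


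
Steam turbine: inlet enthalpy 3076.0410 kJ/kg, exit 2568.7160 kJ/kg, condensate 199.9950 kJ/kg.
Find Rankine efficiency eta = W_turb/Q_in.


W = 507.3250 kJ/kg
Q_in = 2876.0460 kJ/kg
eta = 0.1764 = 17.6397%

eta = 17.6397%


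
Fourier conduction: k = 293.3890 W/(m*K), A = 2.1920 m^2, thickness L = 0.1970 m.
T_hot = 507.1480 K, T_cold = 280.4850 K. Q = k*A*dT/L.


dT = 226.6630 K
Q = 293.3890 * 2.1920 * 226.6630 / 0.1970 = 739943.8810 W

739943.8810 W
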